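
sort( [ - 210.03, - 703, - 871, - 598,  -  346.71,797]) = [  -  871,-703, - 598, - 346.71  , - 210.03, 797 ]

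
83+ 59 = 142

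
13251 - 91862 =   -  78611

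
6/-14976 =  -1 + 2495/2496= - 0.00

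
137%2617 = 137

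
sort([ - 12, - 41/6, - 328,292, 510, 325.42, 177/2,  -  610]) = [ - 610 , - 328, - 12, - 41/6,  177/2,  292,  325.42, 510 ]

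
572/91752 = 143/22938 =0.01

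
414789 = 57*7277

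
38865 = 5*7773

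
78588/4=19647 =19647.00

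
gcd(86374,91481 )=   1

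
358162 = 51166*7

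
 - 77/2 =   -  39+1/2 = - 38.50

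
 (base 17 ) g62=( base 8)11170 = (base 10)4728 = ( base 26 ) 6PM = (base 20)bg8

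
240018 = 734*327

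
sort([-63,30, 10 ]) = [-63,10,30] 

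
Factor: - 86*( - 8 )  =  2^4 * 43^1 = 688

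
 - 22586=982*( - 23)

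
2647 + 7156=9803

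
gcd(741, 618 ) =3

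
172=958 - 786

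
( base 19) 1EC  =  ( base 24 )12f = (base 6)2543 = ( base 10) 639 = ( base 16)27f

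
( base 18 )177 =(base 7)1222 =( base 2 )111001001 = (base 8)711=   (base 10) 457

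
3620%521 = 494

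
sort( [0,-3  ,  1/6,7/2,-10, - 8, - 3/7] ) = [ - 10 ,- 8, - 3, -3/7, 0, 1/6, 7/2] 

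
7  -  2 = 5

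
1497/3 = 499 = 499.00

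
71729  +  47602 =119331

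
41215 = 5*8243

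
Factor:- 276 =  - 2^2 * 3^1*  23^1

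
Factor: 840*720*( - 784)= - 474163200 = - 2^11 * 3^3*5^2*7^3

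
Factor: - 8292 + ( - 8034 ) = - 2^1*3^2*907^1 = - 16326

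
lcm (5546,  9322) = 438134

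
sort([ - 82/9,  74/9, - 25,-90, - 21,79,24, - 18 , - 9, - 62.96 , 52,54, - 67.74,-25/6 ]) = [ - 90, - 67.74, - 62.96,-25, - 21, - 18,-82/9,-9 ,-25/6, 74/9,  24, 52,54, 79] 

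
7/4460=7/4460 = 0.00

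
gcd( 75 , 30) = 15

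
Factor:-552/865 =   -  2^3 *3^1*5^(  -  1)*23^1*173^(-1)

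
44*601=26444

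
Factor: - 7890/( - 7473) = 2630/2491 = 2^1*5^1*47^( - 1)*53^( - 1)*263^1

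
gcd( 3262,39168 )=2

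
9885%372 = 213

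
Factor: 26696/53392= 2^(-1 ) = 1/2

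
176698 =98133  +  78565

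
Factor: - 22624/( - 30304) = 7^1 * 101^1 * 947^( - 1) =707/947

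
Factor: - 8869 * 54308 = -481657652  =  - 2^2*7^2*181^1*13577^1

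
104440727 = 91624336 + 12816391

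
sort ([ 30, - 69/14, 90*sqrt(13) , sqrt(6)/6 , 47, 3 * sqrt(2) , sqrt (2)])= [-69/14, sqrt (6 ) /6,sqrt (2), 3*sqrt (2 ) , 30, 47 , 90*sqrt(13 ) ] 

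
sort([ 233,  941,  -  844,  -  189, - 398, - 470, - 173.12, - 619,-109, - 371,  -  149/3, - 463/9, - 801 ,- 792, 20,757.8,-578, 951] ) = [ - 844, -801,-792, - 619, - 578, - 470,-398, -371 , - 189, - 173.12, - 109,  -  463/9,  -  149/3,20, 233, 757.8, 941,  951 ] 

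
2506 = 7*358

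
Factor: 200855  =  5^1*17^2*139^1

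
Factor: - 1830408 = -2^3*3^1*53^1*1439^1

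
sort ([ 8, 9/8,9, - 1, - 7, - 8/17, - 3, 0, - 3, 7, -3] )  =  [ - 7, - 3,-3, - 3, - 1, - 8/17, 0, 9/8,7, 8,9]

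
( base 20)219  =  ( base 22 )1FF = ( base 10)829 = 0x33D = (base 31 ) qn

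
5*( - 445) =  - 2225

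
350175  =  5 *70035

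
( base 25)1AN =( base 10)898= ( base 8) 1602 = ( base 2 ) 1110000010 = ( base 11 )747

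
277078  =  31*8938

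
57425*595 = 34167875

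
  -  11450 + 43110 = 31660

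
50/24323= 50/24323 = 0.00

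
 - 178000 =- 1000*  178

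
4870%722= 538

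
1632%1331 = 301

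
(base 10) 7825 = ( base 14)2BCD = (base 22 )G3F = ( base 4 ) 1322101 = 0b1111010010001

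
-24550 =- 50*491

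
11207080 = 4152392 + 7054688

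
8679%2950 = 2779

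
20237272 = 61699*328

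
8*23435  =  187480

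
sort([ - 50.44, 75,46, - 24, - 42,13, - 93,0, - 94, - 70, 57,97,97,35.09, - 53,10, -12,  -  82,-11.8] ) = [ - 94, - 93,-82, -70, - 53, -50.44, - 42, - 24, -12, - 11.8,0,10,13, 35.09,46,57,75,97, 97]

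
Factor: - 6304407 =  - 3^1*127^1 * 16547^1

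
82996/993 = 83 + 577/993 =83.58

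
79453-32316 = 47137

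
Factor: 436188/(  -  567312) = - 2^(-2 )*53^(-1 )*163^1 =-163/212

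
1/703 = 1/703 = 0.00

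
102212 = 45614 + 56598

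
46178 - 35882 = 10296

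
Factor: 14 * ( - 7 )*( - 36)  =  3528 = 2^3 * 3^2 *7^2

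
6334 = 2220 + 4114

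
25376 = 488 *52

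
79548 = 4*19887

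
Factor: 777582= 2^1*3^2 * 13^1*3323^1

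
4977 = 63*79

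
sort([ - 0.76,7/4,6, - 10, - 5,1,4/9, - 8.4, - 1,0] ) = [ - 10, - 8.4,-5,  -  1,- 0.76,0,4/9,1, 7/4,6]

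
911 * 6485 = 5907835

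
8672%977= 856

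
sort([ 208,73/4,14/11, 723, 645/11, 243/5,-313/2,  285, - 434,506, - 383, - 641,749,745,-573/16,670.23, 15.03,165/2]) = [  -  641, - 434, - 383,  -  313/2, - 573/16 , 14/11,15.03, 73/4,243/5, 645/11,165/2, 208,285,506 , 670.23, 723,745,749 ]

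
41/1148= 1/28 = 0.04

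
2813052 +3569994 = 6383046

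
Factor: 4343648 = 2^5*149^1*911^1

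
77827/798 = 97 + 421/798 = 97.53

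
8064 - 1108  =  6956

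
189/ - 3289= - 1 + 3100/3289 = - 0.06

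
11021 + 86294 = 97315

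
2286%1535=751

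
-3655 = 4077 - 7732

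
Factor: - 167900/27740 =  - 5^1*19^( - 1 )*23^1 = - 115/19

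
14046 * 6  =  84276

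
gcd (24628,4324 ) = 188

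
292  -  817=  - 525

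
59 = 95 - 36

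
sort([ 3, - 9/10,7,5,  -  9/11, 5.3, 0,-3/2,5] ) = [ - 3/2, - 9/10, - 9/11 , 0, 3,5,5,5.3, 7] 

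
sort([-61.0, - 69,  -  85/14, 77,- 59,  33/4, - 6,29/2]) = [ - 69, -61.0, - 59, - 85/14,-6 , 33/4,29/2,77] 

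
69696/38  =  34848/19 = 1834.11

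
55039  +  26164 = 81203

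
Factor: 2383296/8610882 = 397216/1435147 = 2^5*7^( - 1)*61^ ( - 1 )*3361^( - 1)*12413^1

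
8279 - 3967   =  4312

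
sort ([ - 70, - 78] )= [ - 78, - 70]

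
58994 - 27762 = 31232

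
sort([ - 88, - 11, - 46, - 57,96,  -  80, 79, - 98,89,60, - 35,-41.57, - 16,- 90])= [ - 98, - 90, - 88, - 80,-57, - 46, - 41.57, - 35, - 16, - 11,60 , 79, 89,96] 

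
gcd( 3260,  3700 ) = 20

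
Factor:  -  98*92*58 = -2^4  *  7^2*23^1 *29^1 = - 522928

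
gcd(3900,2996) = 4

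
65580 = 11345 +54235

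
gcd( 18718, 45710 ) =14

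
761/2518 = 761/2518=0.30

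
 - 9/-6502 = 9/6502 = 0.00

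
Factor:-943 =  - 23^1 * 41^1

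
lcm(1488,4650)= 37200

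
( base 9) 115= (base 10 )95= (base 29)38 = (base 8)137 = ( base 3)10112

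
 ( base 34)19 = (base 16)2b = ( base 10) 43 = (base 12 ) 37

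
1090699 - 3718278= - 2627579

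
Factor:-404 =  - 2^2* 101^1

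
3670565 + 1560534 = 5231099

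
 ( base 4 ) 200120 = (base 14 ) A80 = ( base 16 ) 818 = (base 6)13332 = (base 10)2072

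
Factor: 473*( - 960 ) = - 2^6*3^1 * 5^1*11^1*43^1 = - 454080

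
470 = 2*235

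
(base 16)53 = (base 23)3E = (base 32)2j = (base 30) 2n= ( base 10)83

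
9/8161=9/8161 = 0.00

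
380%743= 380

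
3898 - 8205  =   - 4307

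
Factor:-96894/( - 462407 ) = 2^1*3^2*7^1*11^( - 1)*127^( - 1)*331^( - 1) * 769^1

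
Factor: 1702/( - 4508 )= - 37/98 = -2^( - 1)*7^( - 2)*37^1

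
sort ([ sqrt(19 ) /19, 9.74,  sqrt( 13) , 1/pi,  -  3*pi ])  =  [ - 3*pi, sqrt( 19)/19,1/pi, sqrt( 13 ),  9.74]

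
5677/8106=811/1158  =  0.70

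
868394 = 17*51082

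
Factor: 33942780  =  2^2*3^3*5^1*239^1*263^1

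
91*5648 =513968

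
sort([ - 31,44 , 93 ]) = [ - 31, 44,93] 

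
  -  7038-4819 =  - 11857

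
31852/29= 31852/29=1098.34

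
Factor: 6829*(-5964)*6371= - 259479081876 = - 2^2*3^1*7^1*23^1*71^1*277^1*6829^1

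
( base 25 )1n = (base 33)1F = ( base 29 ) 1j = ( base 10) 48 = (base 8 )60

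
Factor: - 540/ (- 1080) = 1/2=   2^( - 1)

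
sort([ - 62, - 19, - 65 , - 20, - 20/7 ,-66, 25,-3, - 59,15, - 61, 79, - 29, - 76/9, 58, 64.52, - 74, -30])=[ - 74,  -  66, - 65 , - 62, - 61, - 59, - 30, - 29, - 20, - 19, - 76/9,-3, - 20/7,15, 25,58,64.52, 79 ]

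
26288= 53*496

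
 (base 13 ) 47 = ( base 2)111011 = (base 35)1o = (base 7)113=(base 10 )59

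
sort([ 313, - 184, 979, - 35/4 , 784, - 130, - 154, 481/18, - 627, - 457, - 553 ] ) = [ - 627  , - 553, - 457, - 184, - 154, - 130,  -  35/4,481/18, 313,  784 , 979]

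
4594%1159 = 1117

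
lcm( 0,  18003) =0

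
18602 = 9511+9091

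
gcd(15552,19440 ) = 3888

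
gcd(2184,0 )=2184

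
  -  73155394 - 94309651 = -167465045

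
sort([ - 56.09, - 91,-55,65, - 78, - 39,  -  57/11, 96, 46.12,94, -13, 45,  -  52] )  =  [  -  91, - 78,  -  56.09,-55, - 52,  -  39, - 13,-57/11  ,  45, 46.12,65, 94, 96]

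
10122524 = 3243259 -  - 6879265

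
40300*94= 3788200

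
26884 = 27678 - 794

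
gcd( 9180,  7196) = 4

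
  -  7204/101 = -7204/101 = - 71.33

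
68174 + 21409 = 89583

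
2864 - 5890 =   -  3026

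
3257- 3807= - 550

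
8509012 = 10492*811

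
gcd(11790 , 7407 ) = 9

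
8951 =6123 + 2828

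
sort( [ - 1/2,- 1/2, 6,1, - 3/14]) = [-1/2,-1/2 , - 3/14, 1,6] 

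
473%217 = 39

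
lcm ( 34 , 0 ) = 0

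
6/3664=3/1832= 0.00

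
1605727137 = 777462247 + 828264890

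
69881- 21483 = 48398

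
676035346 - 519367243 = 156668103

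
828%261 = 45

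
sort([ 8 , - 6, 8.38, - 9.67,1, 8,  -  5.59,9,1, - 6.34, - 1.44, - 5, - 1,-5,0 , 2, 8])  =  [ - 9.67, - 6.34 ,  -  6, - 5.59, - 5, - 5, - 1.44,- 1,0,  1,1,2,8,  8, 8,8.38,9]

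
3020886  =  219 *13794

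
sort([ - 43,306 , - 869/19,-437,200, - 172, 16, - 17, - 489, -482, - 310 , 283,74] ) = [ - 489, - 482 ,  -  437,  -  310, - 172, -869/19, - 43,- 17,16,  74, 200 , 283, 306 ]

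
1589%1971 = 1589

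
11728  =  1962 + 9766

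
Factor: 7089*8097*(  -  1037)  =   - 3^2*17^2*61^1 * 139^1*2699^1=- 59523419421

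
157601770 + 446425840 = 604027610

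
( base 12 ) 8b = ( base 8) 153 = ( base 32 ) 3b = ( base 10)107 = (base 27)3q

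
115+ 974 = 1089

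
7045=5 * 1409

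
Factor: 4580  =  2^2 * 5^1 * 229^1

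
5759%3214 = 2545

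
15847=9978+5869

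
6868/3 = 6868/3 = 2289.33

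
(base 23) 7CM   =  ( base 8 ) 7641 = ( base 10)4001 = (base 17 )DE6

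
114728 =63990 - -50738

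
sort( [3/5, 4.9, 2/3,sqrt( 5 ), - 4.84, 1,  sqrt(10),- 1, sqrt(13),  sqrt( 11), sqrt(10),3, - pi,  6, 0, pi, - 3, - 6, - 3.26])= [  -  6,-4.84, - 3.26,-pi,-3, - 1, 0,  3/5,2/3, 1, sqrt( 5 ),  3,  pi , sqrt(10), sqrt(10),sqrt( 11),sqrt( 13), 4.9,  6 ]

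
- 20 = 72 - 92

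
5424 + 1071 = 6495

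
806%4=2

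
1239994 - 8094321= - 6854327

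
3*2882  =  8646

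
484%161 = 1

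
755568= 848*891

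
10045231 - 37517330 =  - 27472099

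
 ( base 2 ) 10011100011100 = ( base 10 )10012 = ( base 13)4732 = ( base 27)DJM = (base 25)G0C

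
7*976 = 6832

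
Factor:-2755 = -5^1*19^1 * 29^1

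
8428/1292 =6 + 169/323 =6.52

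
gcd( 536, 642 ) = 2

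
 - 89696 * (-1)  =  89696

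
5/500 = 1/100 = 0.01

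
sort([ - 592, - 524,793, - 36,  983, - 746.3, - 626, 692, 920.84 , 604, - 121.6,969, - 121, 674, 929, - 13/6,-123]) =[ - 746.3, - 626, - 592 , - 524, - 123 , - 121.6,  -  121, - 36,- 13/6, 604,674,  692 , 793, 920.84,929,969, 983 ] 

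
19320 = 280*69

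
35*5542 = 193970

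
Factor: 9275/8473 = 5^2*7^1*37^( - 1)*53^1 *229^(-1 ) 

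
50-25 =25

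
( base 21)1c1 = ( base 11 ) 581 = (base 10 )694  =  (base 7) 2011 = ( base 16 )2b6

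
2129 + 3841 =5970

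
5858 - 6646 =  - 788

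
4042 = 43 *94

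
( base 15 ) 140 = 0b100011101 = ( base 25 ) ba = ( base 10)285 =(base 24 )BL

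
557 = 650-93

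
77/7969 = 77/7969  =  0.01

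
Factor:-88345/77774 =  - 2^( - 1 )*5^1*37^ (  -  1)* 1051^( - 1)* 17669^1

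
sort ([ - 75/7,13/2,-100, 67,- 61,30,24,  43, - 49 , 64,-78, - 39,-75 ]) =[ - 100,-78, - 75 , - 61,-49,-39, - 75/7, 13/2 , 24, 30,43,64, 67] 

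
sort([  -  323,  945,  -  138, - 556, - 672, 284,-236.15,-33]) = [  -  672,- 556,-323, -236.15,  -  138,-33 , 284,945]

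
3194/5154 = 1597/2577= 0.62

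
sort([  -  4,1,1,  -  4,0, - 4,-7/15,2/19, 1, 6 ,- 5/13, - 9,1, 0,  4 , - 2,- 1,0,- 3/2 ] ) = [  -  9 , -4, - 4, - 4, - 2,  -  3/2, - 1,-7/15, - 5/13,0,0,0,2/19,1 , 1, 1,1, 4,6]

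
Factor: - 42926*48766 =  - 2^2*13^2*37^1*127^1 * 659^1 = - 2093329316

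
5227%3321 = 1906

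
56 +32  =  88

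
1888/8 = 236 = 236.00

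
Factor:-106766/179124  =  -2^( - 1)*3^ ( - 1)*59^ ( - 1 )*211^1= - 211/354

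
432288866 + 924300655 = 1356589521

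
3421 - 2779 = 642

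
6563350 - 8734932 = - 2171582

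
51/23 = 2 + 5/23= 2.22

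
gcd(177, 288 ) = 3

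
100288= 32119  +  68169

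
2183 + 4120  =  6303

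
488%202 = 84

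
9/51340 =9/51340 =0.00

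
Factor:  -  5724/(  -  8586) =2^1 * 3^( - 1)  =  2/3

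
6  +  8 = 14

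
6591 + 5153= 11744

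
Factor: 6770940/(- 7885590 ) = - 225698/262853=-2^1 * 11^1 *10259^1*262853^(  -  1) 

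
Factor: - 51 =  - 3^1*17^1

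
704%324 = 56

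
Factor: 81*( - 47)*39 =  - 3^5*13^1 * 47^1 =-  148473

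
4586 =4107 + 479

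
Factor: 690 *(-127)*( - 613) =2^1*3^1 * 5^1*23^1*127^1*613^1 = 53717190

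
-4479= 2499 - 6978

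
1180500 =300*3935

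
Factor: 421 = 421^1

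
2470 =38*65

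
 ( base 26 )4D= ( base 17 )6f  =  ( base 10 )117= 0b1110101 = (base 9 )140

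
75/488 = 75/488= 0.15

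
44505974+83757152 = 128263126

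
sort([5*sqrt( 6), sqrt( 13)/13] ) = [sqrt( 13 )/13,5*sqrt( 6 ) ] 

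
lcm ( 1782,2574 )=23166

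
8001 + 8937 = 16938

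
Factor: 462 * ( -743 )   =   - 343266= - 2^1*3^1 *7^1*11^1*743^1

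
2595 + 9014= 11609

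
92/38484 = 23/9621 = 0.00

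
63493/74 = 858 + 1/74 = 858.01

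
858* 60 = 51480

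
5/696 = 5/696 = 0.01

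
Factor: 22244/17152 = 2^(-6 )*83^1  =  83/64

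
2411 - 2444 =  - 33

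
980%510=470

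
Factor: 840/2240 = 3/8 = 2^(-3)*3^1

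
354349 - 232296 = 122053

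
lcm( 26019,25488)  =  1248912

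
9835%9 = 7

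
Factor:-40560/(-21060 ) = 52/27 = 2^2 * 3^( - 3 )* 13^1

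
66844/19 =3518 + 2/19 =3518.11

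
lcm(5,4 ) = 20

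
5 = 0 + 5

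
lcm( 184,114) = 10488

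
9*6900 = 62100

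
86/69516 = 43/34758 = 0.00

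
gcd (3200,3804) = 4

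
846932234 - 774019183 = 72913051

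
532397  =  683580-151183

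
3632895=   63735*57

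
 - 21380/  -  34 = 628 + 14/17 = 628.82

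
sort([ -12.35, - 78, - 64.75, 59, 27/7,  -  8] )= [-78, - 64.75, - 12.35, - 8, 27/7, 59]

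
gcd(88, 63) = 1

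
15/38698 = 15/38698 = 0.00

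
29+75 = 104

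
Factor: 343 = 7^3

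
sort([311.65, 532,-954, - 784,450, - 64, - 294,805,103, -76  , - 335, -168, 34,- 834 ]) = [ - 954, - 834, - 784,-335, - 294, - 168, - 76,-64,34,103,311.65,  450,532, 805]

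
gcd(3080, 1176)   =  56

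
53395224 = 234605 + 53160619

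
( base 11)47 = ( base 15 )36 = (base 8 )63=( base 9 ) 56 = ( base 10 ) 51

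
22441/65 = 22441/65=345.25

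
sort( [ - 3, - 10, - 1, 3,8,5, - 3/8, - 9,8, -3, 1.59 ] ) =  [-10,- 9, -3, - 3, - 1, - 3/8, 1.59 , 3, 5, 8, 8 ]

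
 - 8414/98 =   -  601/7 = -  85.86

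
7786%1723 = 894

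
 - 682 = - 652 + -30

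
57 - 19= 38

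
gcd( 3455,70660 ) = 5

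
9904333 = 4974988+4929345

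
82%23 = 13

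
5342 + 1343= 6685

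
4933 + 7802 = 12735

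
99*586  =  58014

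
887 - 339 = 548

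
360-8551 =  - 8191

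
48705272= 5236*9302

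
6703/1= 6703=6703.00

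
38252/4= 9563= 9563.00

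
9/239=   9/239 = 0.04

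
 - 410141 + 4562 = - 405579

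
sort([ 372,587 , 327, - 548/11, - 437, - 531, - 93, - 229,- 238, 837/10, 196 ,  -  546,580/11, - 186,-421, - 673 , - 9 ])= [ - 673, - 546, - 531 , - 437, - 421, - 238 , - 229, - 186,- 93  , - 548/11, - 9 , 580/11 , 837/10,196, 327,372,587 ]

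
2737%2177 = 560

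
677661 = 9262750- 8585089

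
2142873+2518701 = 4661574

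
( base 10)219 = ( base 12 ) 163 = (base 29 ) 7g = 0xdb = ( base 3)22010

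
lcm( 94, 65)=6110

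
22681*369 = 8369289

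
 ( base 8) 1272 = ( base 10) 698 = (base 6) 3122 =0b1010111010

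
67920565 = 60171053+7749512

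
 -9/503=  - 1 + 494/503 = -  0.02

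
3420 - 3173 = 247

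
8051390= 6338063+1713327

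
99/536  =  99/536= 0.18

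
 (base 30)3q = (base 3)11022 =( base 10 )116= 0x74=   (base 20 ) 5G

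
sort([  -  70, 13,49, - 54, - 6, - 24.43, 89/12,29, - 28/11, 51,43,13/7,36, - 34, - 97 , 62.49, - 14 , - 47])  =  [ - 97,-70,-54,  -  47, - 34, - 24.43, - 14, - 6, - 28/11, 13/7,  89/12, 13,29,  36, 43, 49, 51, 62.49]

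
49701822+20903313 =70605135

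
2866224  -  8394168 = -5527944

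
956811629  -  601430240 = 355381389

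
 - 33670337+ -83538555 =  -  117208892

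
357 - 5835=-5478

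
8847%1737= 162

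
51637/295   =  51637/295  =  175.04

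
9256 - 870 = 8386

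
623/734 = 623/734 = 0.85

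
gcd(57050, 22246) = 14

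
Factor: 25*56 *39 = 2^3*3^1*5^2*7^1*13^1 = 54600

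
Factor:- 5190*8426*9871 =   -  2^2*3^1 * 5^1 * 11^1 *173^1*383^1*9871^1 = - 431668108740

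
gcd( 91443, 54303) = 3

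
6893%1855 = 1328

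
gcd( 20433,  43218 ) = 147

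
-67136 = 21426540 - 21493676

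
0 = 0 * 83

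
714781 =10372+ 704409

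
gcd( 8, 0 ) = 8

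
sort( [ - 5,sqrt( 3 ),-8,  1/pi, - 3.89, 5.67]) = [ - 8, - 5, - 3.89, 1/pi,  sqrt(3 ), 5.67 ]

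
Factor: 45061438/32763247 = 2^1 * 11^(- 1 )*23^(-1)*47^1*129499^( - 1) * 479377^1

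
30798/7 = 4399 + 5/7 = 4399.71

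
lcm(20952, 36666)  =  146664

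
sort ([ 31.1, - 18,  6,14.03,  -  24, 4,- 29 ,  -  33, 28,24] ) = [ - 33, - 29,  -  24,-18, 4,6,  14.03,24,28, 31.1] 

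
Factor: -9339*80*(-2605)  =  2^4*3^1*5^2*11^1*283^1*521^1 = 1946247600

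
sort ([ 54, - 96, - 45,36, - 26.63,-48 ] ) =[- 96,-48, - 45, - 26.63, 36, 54 ] 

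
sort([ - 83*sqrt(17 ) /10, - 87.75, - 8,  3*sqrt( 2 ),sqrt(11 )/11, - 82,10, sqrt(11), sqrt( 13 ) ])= [ - 87.75 , - 82,-83 * sqrt(17)/10,-8, sqrt(11 )/11 , sqrt( 11 ),sqrt(13),  3*sqrt (2), 10 ]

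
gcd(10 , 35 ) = 5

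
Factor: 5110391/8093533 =7^(-1) *11^1*13^2 * 67^ ( - 1) *2749^1*17257^( -1 )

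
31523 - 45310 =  - 13787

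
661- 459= 202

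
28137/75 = 375 +4/25 = 375.16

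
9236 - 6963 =2273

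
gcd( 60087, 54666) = 3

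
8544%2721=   381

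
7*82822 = 579754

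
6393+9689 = 16082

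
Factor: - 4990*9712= - 48462880  =  - 2^5 * 5^1*499^1*607^1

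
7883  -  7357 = 526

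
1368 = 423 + 945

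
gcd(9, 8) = 1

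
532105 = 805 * 661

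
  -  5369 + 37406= 32037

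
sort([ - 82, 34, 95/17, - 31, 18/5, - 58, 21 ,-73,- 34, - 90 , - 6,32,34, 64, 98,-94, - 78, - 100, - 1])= [-100,  -  94, - 90, - 82, - 78, -73, - 58 , - 34, - 31, - 6, -1, 18/5, 95/17,21, 32, 34,34,64, 98]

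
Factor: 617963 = 617963^1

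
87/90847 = 87/90847 = 0.00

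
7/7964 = 7/7964 =0.00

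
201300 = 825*244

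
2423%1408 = 1015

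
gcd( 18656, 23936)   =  352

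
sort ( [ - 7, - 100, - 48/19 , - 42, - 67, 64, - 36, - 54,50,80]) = [-100, - 67, - 54,- 42, - 36, - 7, - 48/19,  50, 64, 80]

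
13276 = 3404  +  9872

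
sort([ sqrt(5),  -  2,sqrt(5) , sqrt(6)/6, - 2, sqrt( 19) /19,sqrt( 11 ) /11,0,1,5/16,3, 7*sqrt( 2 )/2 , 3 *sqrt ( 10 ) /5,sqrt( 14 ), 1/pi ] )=[ - 2, - 2, 0,sqrt( 19 ) /19,sqrt( 11)/11,5/16, 1/pi , sqrt( 6 ) /6, 1,3*sqrt (10 ) /5,sqrt( 5 ), sqrt(5),3,sqrt( 14),7* sqrt( 2) /2 ] 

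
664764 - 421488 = 243276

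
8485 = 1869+6616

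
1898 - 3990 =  - 2092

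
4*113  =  452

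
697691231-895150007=- 197458776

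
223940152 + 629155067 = 853095219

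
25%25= 0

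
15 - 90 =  - 75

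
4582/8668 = 2291/4334 = 0.53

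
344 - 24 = 320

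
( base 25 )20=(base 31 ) 1j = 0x32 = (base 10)50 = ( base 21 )28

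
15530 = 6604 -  - 8926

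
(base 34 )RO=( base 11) 787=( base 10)942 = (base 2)1110101110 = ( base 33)SI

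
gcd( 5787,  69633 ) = 9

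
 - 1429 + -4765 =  -6194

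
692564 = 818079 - 125515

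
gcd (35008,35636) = 4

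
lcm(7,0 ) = 0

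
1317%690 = 627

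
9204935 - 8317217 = 887718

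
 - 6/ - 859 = 6/859 = 0.01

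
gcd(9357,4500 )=3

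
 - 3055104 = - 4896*624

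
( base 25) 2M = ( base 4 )1020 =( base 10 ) 72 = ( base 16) 48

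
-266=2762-3028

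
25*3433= 85825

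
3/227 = 3/227 = 0.01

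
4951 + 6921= 11872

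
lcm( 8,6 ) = 24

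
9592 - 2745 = 6847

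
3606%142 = 56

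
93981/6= 15663 + 1/2 = 15663.50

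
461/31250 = 461/31250 = 0.01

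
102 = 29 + 73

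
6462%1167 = 627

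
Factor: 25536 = 2^6 * 3^1*7^1*19^1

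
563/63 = 563/63 =8.94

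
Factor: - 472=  - 2^3 * 59^1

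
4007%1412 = 1183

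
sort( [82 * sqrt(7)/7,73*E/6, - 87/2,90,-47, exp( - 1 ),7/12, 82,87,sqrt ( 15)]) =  [ - 47,-87/2,exp(  -  1 ),7/12, sqrt( 15), 82*  sqrt( 7 )/7,73 * E/6,82, 87,  90 ]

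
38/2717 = 2/143   =  0.01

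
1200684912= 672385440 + 528299472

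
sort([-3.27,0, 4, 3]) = [-3.27 , 0,3,4]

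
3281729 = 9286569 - 6004840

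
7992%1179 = 918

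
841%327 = 187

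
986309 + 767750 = 1754059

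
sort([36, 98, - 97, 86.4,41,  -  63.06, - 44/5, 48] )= [- 97, - 63.06, - 44/5,36,41, 48, 86.4, 98] 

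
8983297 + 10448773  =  19432070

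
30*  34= 1020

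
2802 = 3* 934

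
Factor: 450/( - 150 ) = -3^1 = -  3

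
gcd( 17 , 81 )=1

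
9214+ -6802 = 2412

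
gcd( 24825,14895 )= 4965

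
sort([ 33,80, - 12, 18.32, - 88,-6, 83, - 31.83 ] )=[ - 88, -31.83, - 12, - 6,18.32,33 , 80,83]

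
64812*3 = 194436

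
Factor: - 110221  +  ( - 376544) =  -3^2 * 5^1 * 29^1*373^1 = -486765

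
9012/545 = 16  +  292/545  =  16.54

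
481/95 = 5 + 6/95=5.06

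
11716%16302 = 11716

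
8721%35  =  6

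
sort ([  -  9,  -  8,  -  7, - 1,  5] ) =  [ - 9, - 8 , - 7,-1,5] 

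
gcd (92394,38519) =1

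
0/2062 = 0=0.00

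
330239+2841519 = 3171758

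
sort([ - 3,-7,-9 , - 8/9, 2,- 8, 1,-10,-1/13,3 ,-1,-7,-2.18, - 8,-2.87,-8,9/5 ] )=[-10, - 9,-8,  -  8,-8, - 7, - 7,-3,-2.87,-2.18 , - 1,-8/9,-1/13 , 1,9/5, 2,3] 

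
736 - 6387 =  - 5651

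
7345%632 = 393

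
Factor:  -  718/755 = -2^1 * 5^( - 1 ) *151^( - 1 )*359^1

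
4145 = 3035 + 1110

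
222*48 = 10656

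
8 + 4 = 12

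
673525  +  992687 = 1666212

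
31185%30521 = 664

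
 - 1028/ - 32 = 257/8 =32.12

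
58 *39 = 2262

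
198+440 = 638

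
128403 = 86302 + 42101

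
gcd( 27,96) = 3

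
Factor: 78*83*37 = 2^1*3^1*13^1* 37^1*83^1 = 239538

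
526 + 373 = 899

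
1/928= 1/928   =  0.00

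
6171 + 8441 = 14612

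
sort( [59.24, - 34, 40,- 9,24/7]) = [-34, - 9,  24/7,40, 59.24]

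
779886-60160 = 719726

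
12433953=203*61251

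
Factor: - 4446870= - 2^1*3^1*5^1*148229^1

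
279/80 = 279/80 = 3.49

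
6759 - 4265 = 2494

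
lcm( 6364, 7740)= 286380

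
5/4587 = 5/4587 = 0.00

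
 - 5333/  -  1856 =5333/1856 = 2.87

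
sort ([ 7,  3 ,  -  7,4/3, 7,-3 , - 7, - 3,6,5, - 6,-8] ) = [ - 8, - 7 , - 7,-6, - 3 ,- 3,4/3 , 3, 5,  6,7,7] 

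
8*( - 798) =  - 6384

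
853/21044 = 853/21044 = 0.04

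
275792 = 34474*8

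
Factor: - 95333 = -7^1 * 13619^1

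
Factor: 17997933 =3^1 * 5999311^1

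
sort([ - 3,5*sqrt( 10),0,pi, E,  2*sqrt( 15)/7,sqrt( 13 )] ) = [ - 3,0 , 2*sqrt ( 15)/7, E,pi,sqrt( 13), 5*sqrt( 10)]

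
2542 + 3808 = 6350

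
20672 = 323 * 64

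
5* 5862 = 29310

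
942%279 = 105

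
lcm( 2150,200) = 8600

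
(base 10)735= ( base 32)MV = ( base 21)1e0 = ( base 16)2DF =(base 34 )LL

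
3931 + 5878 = 9809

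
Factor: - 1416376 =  - 2^3*13^1*13619^1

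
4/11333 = 4/11333= 0.00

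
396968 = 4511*88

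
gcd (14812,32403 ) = 7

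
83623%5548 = 403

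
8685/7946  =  1 + 739/7946 = 1.09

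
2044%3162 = 2044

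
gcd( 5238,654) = 6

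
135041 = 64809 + 70232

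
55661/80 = 55661/80 = 695.76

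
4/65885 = 4/65885 = 0.00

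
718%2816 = 718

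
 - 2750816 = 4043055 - 6793871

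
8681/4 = 8681/4 = 2170.25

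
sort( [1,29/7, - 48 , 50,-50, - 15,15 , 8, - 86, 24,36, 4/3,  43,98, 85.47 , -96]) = [ -96, - 86,- 50, - 48,-15,1,4/3,29/7 , 8, 15,  24, 36, 43,50,85.47,98]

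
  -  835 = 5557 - 6392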